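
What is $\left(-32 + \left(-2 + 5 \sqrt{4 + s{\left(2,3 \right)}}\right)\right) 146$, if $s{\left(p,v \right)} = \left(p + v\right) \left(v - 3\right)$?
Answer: $-3504$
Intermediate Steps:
$s{\left(p,v \right)} = \left(-3 + v\right) \left(p + v\right)$ ($s{\left(p,v \right)} = \left(p + v\right) \left(-3 + v\right) = \left(-3 + v\right) \left(p + v\right)$)
$\left(-32 + \left(-2 + 5 \sqrt{4 + s{\left(2,3 \right)}}\right)\right) 146 = \left(-32 - \left(2 - 5 \sqrt{4 + \left(3^{2} - 6 - 9 + 2 \cdot 3\right)}\right)\right) 146 = \left(-32 - \left(2 - 5 \sqrt{4 + \left(9 - 6 - 9 + 6\right)}\right)\right) 146 = \left(-32 - \left(2 - 5 \sqrt{4 + 0}\right)\right) 146 = \left(-32 - \left(2 - 5 \sqrt{4}\right)\right) 146 = \left(-32 + \left(-2 + 5 \cdot 2\right)\right) 146 = \left(-32 + \left(-2 + 10\right)\right) 146 = \left(-32 + 8\right) 146 = \left(-24\right) 146 = -3504$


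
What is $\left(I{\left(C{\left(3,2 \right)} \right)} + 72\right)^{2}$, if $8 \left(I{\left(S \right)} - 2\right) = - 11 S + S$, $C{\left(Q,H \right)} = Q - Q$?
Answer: $5476$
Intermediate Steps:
$C{\left(Q,H \right)} = 0$
$I{\left(S \right)} = 2 - \frac{5 S}{4}$ ($I{\left(S \right)} = 2 + \frac{- 11 S + S}{8} = 2 + \frac{\left(-10\right) S}{8} = 2 - \frac{5 S}{4}$)
$\left(I{\left(C{\left(3,2 \right)} \right)} + 72\right)^{2} = \left(\left(2 - 0\right) + 72\right)^{2} = \left(\left(2 + 0\right) + 72\right)^{2} = \left(2 + 72\right)^{2} = 74^{2} = 5476$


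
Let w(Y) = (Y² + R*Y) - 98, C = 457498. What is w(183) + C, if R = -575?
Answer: 385664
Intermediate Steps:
w(Y) = -98 + Y² - 575*Y (w(Y) = (Y² - 575*Y) - 98 = -98 + Y² - 575*Y)
w(183) + C = (-98 + 183² - 575*183) + 457498 = (-98 + 33489 - 105225) + 457498 = -71834 + 457498 = 385664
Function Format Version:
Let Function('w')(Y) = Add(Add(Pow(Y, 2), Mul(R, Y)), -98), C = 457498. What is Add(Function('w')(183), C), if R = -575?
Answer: 385664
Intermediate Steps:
Function('w')(Y) = Add(-98, Pow(Y, 2), Mul(-575, Y)) (Function('w')(Y) = Add(Add(Pow(Y, 2), Mul(-575, Y)), -98) = Add(-98, Pow(Y, 2), Mul(-575, Y)))
Add(Function('w')(183), C) = Add(Add(-98, Pow(183, 2), Mul(-575, 183)), 457498) = Add(Add(-98, 33489, -105225), 457498) = Add(-71834, 457498) = 385664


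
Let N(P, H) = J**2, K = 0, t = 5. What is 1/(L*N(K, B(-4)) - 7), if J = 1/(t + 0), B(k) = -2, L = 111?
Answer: -25/64 ≈ -0.39063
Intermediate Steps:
J = 1/5 (J = 1/(5 + 0) = 1/5 ≈ 0.20000)
N(P, H) = 1/25 (N(P, H) = (1/5)**2 = 1/25)
1/(L*N(K, B(-4)) - 7) = 1/(111*(1/25) - 7) = 1/(111/25 - 7) = 1/(-64/25) = -25/64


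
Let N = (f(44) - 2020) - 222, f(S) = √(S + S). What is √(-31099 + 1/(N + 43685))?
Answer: √(-1288835856 - 62198*√22)/√(41443 + 2*√22) ≈ 176.35*I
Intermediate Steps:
f(S) = √2*√S (f(S) = √(2*S) = √2*√S)
N = -2242 + 2*√22 (N = (√2*√44 - 2020) - 222 = (√2*(2*√11) - 2020) - 222 = (2*√22 - 2020) - 222 = (-2020 + 2*√22) - 222 = -2242 + 2*√22 ≈ -2232.6)
√(-31099 + 1/(N + 43685)) = √(-31099 + 1/((-2242 + 2*√22) + 43685)) = √(-31099 + 1/(41443 + 2*√22))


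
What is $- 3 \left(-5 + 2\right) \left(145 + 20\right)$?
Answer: $1485$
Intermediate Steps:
$- 3 \left(-5 + 2\right) \left(145 + 20\right) = \left(-3\right) \left(-3\right) 165 = 9 \cdot 165 = 1485$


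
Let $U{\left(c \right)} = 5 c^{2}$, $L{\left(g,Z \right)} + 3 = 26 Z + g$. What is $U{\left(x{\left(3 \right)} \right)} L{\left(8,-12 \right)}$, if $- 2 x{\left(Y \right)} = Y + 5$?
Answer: $-24560$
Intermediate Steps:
$x{\left(Y \right)} = - \frac{5}{2} - \frac{Y}{2}$ ($x{\left(Y \right)} = - \frac{Y + 5}{2} = - \frac{5 + Y}{2} = - \frac{5}{2} - \frac{Y}{2}$)
$L{\left(g,Z \right)} = -3 + g + 26 Z$ ($L{\left(g,Z \right)} = -3 + \left(26 Z + g\right) = -3 + \left(g + 26 Z\right) = -3 + g + 26 Z$)
$U{\left(x{\left(3 \right)} \right)} L{\left(8,-12 \right)} = 5 \left(- \frac{5}{2} - \frac{3}{2}\right)^{2} \left(-3 + 8 + 26 \left(-12\right)\right) = 5 \left(- \frac{5}{2} - \frac{3}{2}\right)^{2} \left(-3 + 8 - 312\right) = 5 \left(-4\right)^{2} \left(-307\right) = 5 \cdot 16 \left(-307\right) = 80 \left(-307\right) = -24560$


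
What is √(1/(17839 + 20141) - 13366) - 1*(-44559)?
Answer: 44559 + 13*I*√3168999505/6330 ≈ 44559.0 + 115.61*I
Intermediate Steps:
√(1/(17839 + 20141) - 13366) - 1*(-44559) = √(1/37980 - 13366) + 44559 = √(-507640679/37980) + 44559 = 13*I*√3168999505/6330 + 44559 = 44559 + 13*I*√3168999505/6330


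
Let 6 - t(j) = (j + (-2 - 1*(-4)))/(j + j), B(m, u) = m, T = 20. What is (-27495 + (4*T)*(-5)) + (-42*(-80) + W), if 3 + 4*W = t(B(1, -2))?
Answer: -196277/8 ≈ -24535.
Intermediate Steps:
t(j) = 6 - (2 + j)/(2*j) (t(j) = 6 - (j + (-2 - 1*(-4)))/(j + j) = 6 - (j + (-2 + 4))/(2*j) = 6 - (j + 2)*1/(2*j) = 6 - (2 + j)*1/(2*j) = 6 - (2 + j)/(2*j))
W = 3/8 (W = -¾ + (11/2 - 1/1)/4 = -¾ + (11/2 - 1*1)/4 = -¾ + (11/2 - 1)/4 = -¾ + (¼)*(9/2) = -¾ + 9/8 = 3/8 ≈ 0.37500)
(-27495 + (4*T)*(-5)) + (-42*(-80) + W) = (-27495 + (4*20)*(-5)) + (-42*(-80) + 3/8) = (-27495 + 80*(-5)) + (3360 + 3/8) = (-27495 - 400) + 26883/8 = -27895 + 26883/8 = -196277/8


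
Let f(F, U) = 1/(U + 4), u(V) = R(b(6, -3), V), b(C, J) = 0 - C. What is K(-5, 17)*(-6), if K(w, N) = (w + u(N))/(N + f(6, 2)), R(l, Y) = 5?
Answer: 0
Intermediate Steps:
b(C, J) = -C
u(V) = 5
f(F, U) = 1/(4 + U)
K(w, N) = (5 + w)/(⅙ + N) (K(w, N) = (w + 5)/(N + 1/(4 + 2)) = (5 + w)/(N + 1/6) = (5 + w)/(N + ⅙) = (5 + w)/(⅙ + N))
K(-5, 17)*(-6) = (6*(5 - 5)/(1 + 6*17))*(-6) = (6*0/(1 + 102))*(-6) = (6*0/103)*(-6) = (6*(1/103)*0)*(-6) = 0*(-6) = 0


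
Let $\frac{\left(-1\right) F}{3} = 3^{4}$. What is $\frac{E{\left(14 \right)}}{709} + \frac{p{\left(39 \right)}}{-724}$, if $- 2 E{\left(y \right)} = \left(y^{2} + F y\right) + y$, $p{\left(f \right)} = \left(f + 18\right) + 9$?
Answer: $\frac{554355}{256658} \approx 2.1599$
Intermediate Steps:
$F = -243$ ($F = - 3 \cdot 3^{4} = \left(-3\right) 81 = -243$)
$p{\left(f \right)} = 27 + f$ ($p{\left(f \right)} = \left(18 + f\right) + 9 = 27 + f$)
$E{\left(y \right)} = 121 y - \frac{y^{2}}{2}$ ($E{\left(y \right)} = - \frac{\left(y^{2} - 243 y\right) + y}{2} = - \frac{y^{2} - 242 y}{2} = 121 y - \frac{y^{2}}{2}$)
$\frac{E{\left(14 \right)}}{709} + \frac{p{\left(39 \right)}}{-724} = \frac{\frac{1}{2} \cdot 14 \left(242 - 14\right)}{709} + \frac{27 + 39}{-724} = \frac{1}{2} \cdot 14 \left(242 - 14\right) \frac{1}{709} + 66 \left(- \frac{1}{724}\right) = \frac{1}{2} \cdot 14 \cdot 228 \cdot \frac{1}{709} - \frac{33}{362} = 1596 \cdot \frac{1}{709} - \frac{33}{362} = \frac{1596}{709} - \frac{33}{362} = \frac{554355}{256658}$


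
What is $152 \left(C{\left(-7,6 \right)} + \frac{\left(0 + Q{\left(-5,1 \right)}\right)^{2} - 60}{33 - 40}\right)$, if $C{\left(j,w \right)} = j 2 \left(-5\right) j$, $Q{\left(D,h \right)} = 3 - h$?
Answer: $-73264$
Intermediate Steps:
$C{\left(j,w \right)} = - 10 j^{2}$ ($C{\left(j,w \right)} = 2 j \left(-5\right) j = - 10 j j = - 10 j^{2}$)
$152 \left(C{\left(-7,6 \right)} + \frac{\left(0 + Q{\left(-5,1 \right)}\right)^{2} - 60}{33 - 40}\right) = 152 \left(- 10 \left(-7\right)^{2} + \frac{\left(0 + \left(3 - 1\right)\right)^{2} - 60}{33 - 40}\right) = 152 \left(\left(-10\right) 49 + \frac{\left(0 + \left(3 - 1\right)\right)^{2} - 60}{-7}\right) = 152 \left(-490 + \left(\left(0 + 2\right)^{2} - 60\right) \left(- \frac{1}{7}\right)\right) = 152 \left(-490 + \left(2^{2} - 60\right) \left(- \frac{1}{7}\right)\right) = 152 \left(-490 + \left(4 - 60\right) \left(- \frac{1}{7}\right)\right) = 152 \left(-490 - -8\right) = 152 \left(-490 + 8\right) = 152 \left(-482\right) = -73264$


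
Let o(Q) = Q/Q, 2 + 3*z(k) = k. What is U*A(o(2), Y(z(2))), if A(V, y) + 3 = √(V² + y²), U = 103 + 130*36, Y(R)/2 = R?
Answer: -9566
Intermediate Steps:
z(k) = -⅔ + k/3
Y(R) = 2*R
U = 4783 (U = 103 + 4680 = 4783)
o(Q) = 1
A(V, y) = -3 + √(V² + y²)
U*A(o(2), Y(z(2))) = 4783*(-3 + √(1² + (2*(-⅔ + (⅓)*2))²)) = 4783*(-3 + √(1 + (2*(-⅔ + ⅔))²)) = 4783*(-3 + √(1 + (2*0)²)) = 4783*(-3 + √(1 + 0²)) = 4783*(-3 + √(1 + 0)) = 4783*(-3 + √1) = 4783*(-3 + 1) = 4783*(-2) = -9566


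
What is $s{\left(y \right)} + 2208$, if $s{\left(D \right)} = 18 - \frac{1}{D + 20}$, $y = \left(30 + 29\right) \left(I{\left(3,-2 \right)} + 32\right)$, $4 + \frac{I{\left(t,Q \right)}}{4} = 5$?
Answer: $\frac{4772543}{2144} \approx 2226.0$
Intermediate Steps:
$I{\left(t,Q \right)} = 4$ ($I{\left(t,Q \right)} = -16 + 4 \cdot 5 = -16 + 20 = 4$)
$y = 2124$ ($y = \left(30 + 29\right) \left(4 + 32\right) = 59 \cdot 36 = 2124$)
$s{\left(D \right)} = 18 - \frac{1}{20 + D}$
$s{\left(y \right)} + 2208 = \frac{359 + 18 \cdot 2124}{20 + 2124} + 2208 = \frac{359 + 38232}{2144} + 2208 = \frac{1}{2144} \cdot 38591 + 2208 = \frac{38591}{2144} + 2208 = \frac{4772543}{2144}$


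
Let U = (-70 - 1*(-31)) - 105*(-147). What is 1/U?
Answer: 1/15396 ≈ 6.4952e-5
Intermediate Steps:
U = 15396 (U = (-70 + 31) + 15435 = -39 + 15435 = 15396)
1/U = 1/15396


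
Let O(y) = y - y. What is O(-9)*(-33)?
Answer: 0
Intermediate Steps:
O(y) = 0
O(-9)*(-33) = 0*(-33) = 0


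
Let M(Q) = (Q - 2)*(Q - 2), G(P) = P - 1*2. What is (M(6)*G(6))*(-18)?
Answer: -1152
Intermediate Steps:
G(P) = -2 + P (G(P) = P - 2 = -2 + P)
M(Q) = (-2 + Q)² (M(Q) = (-2 + Q)*(-2 + Q) = (-2 + Q)²)
(M(6)*G(6))*(-18) = ((-2 + 6)²*(-2 + 6))*(-18) = (4²*4)*(-18) = (16*4)*(-18) = 64*(-18) = -1152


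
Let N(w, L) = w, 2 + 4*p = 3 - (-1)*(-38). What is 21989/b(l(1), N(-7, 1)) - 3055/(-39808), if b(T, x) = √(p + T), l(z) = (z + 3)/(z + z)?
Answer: 3055/39808 - 43978*I*√29/29 ≈ 0.076743 - 8166.5*I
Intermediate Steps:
p = -37/4 (p = -½ + (3 - (-1)*(-38))/4 = -½ + (3 - 1*38)/4 = -½ + (3 - 38)/4 = -½ + (¼)*(-35) = -½ - 35/4 = -37/4 ≈ -9.2500)
l(z) = (3 + z)/(2*z) (l(z) = (3 + z)/((2*z)) = (3 + z)*(1/(2*z)) = (3 + z)/(2*z))
b(T, x) = √(-37/4 + T)
21989/b(l(1), N(-7, 1)) - 3055/(-39808) = 21989/((√(-37 + 4*((½)*(3 + 1)/1))/2)) - 3055/(-39808) = 21989/((√(-37 + 4*((½)*1*4))/2)) - 3055*(-1/39808) = 21989/((√(-37 + 4*2)/2)) + 3055/39808 = 21989/((√(-37 + 8)/2)) + 3055/39808 = 21989/((√(-29)/2)) + 3055/39808 = 21989/(((I*√29)/2)) + 3055/39808 = 21989/((I*√29/2)) + 3055/39808 = 21989*(-2*I*√29/29) + 3055/39808 = -43978*I*√29/29 + 3055/39808 = 3055/39808 - 43978*I*√29/29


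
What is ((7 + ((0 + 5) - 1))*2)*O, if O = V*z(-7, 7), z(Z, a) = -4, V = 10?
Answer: -880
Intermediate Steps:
O = -40 (O = 10*(-4) = -40)
((7 + ((0 + 5) - 1))*2)*O = ((7 + ((0 + 5) - 1))*2)*(-40) = ((7 + (5 - 1))*2)*(-40) = ((7 + 4)*2)*(-40) = (11*2)*(-40) = 22*(-40) = -880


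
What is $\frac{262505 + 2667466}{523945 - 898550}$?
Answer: $- \frac{266361}{34055} \approx -7.8215$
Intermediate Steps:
$\frac{262505 + 2667466}{523945 - 898550} = \frac{2929971}{-374605} = 2929971 \left(- \frac{1}{374605}\right) = - \frac{266361}{34055}$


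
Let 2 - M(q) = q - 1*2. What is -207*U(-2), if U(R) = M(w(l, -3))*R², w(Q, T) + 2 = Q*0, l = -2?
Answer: -4968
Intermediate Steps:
w(Q, T) = -2 (w(Q, T) = -2 + Q*0 = -2 + 0 = -2)
M(q) = 4 - q (M(q) = 2 - (q - 1*2) = 2 - (q - 2) = 2 - (-2 + q) = 2 + (2 - q) = 4 - q)
U(R) = 6*R² (U(R) = (4 - 1*(-2))*R² = (4 + 2)*R² = 6*R²)
-207*U(-2) = -1242*(-2)² = -1242*4 = -207*24 = -4968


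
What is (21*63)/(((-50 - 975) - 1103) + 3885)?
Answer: 189/251 ≈ 0.75299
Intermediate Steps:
(21*63)/(((-50 - 975) - 1103) + 3885) = 1323/((-1025 - 1103) + 3885) = 1323/(-2128 + 3885) = 1323/1757 = 1323*(1/1757) = 189/251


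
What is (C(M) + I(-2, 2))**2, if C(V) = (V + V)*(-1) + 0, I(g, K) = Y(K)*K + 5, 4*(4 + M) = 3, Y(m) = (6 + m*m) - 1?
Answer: 3481/4 ≈ 870.25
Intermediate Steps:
Y(m) = 5 + m**2 (Y(m) = (6 + m**2) - 1 = 5 + m**2)
M = -13/4 (M = -4 + (1/4)*3 = -4 + 3/4 = -13/4 ≈ -3.2500)
I(g, K) = 5 + K*(5 + K**2) (I(g, K) = (5 + K**2)*K + 5 = K*(5 + K**2) + 5 = 5 + K*(5 + K**2))
C(V) = -2*V (C(V) = (2*V)*(-1) + 0 = -2*V + 0 = -2*V)
(C(M) + I(-2, 2))**2 = (-2*(-13/4) + (5 + 2*(5 + 2**2)))**2 = (13/2 + (5 + 2*(5 + 4)))**2 = (13/2 + (5 + 2*9))**2 = (13/2 + (5 + 18))**2 = (13/2 + 23)**2 = (59/2)**2 = 3481/4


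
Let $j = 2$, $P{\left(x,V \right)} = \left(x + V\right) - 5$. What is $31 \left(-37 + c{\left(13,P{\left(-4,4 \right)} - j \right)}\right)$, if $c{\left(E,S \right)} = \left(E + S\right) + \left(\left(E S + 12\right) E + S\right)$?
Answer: $-33015$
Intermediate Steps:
$P{\left(x,V \right)} = -5 + V + x$ ($P{\left(x,V \right)} = \left(V + x\right) - 5 = -5 + V + x$)
$c{\left(E,S \right)} = E + 2 S + E \left(12 + E S\right)$ ($c{\left(E,S \right)} = \left(E + S\right) + \left(\left(12 + E S\right) E + S\right) = \left(E + S\right) + \left(E \left(12 + E S\right) + S\right) = \left(E + S\right) + \left(S + E \left(12 + E S\right)\right) = E + 2 S + E \left(12 + E S\right)$)
$31 \left(-37 + c{\left(13,P{\left(-4,4 \right)} - j \right)}\right) = 31 \left(-37 + \left(2 \left(\left(-5 + 4 - 4\right) - 2\right) + 13 \cdot 13 + \left(\left(-5 + 4 - 4\right) - 2\right) 13^{2}\right)\right) = 31 \left(-37 + \left(2 \left(-5 - 2\right) + 169 + \left(-5 - 2\right) 169\right)\right) = 31 \left(-37 + \left(2 \left(-7\right) + 169 - 1183\right)\right) = 31 \left(-37 - 1028\right) = 31 \left(-1065\right) = -33015$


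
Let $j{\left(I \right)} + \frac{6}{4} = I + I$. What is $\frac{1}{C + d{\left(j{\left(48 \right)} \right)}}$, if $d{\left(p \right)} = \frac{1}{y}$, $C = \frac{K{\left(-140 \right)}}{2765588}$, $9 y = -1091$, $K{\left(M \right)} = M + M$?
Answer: $- \frac{107759161}{899849} \approx -119.75$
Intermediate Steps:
$K{\left(M \right)} = 2 M$
$j{\left(I \right)} = - \frac{3}{2} + 2 I$ ($j{\left(I \right)} = - \frac{3}{2} + \left(I + I\right) = - \frac{3}{2} + 2 I$)
$y = - \frac{1091}{9}$ ($y = \frac{1}{9} \left(-1091\right) = - \frac{1091}{9} \approx -121.22$)
$C = - \frac{10}{98771}$ ($C = \frac{2 \left(-140\right)}{2765588} = \left(-280\right) \frac{1}{2765588} = - \frac{10}{98771} \approx -0.00010124$)
$d{\left(p \right)} = - \frac{9}{1091}$ ($d{\left(p \right)} = \frac{1}{- \frac{1091}{9}} = - \frac{9}{1091}$)
$\frac{1}{C + d{\left(j{\left(48 \right)} \right)}} = \frac{1}{- \frac{10}{98771} - \frac{9}{1091}} = \frac{1}{- \frac{899849}{107759161}} = - \frac{107759161}{899849}$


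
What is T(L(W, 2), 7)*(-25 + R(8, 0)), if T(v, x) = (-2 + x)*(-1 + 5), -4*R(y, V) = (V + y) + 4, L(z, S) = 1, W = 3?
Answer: -560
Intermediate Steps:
R(y, V) = -1 - V/4 - y/4 (R(y, V) = -((V + y) + 4)/4 = -(4 + V + y)/4 = -1 - V/4 - y/4)
T(v, x) = -8 + 4*x (T(v, x) = (-2 + x)*4 = -8 + 4*x)
T(L(W, 2), 7)*(-25 + R(8, 0)) = (-8 + 4*7)*(-25 + (-1 - ¼*0 - ¼*8)) = (-8 + 28)*(-25 + (-1 + 0 - 2)) = 20*(-25 - 3) = 20*(-28) = -560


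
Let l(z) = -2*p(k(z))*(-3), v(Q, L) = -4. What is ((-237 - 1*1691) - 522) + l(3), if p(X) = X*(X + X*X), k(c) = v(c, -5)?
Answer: -2738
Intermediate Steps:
k(c) = -4
p(X) = X*(X + X**2)
l(z) = -288 (l(z) = -2*(-4)**2*(1 - 4)*(-3) = -32*(-3)*(-3) = -2*(-48)*(-3) = 96*(-3) = -288)
((-237 - 1*1691) - 522) + l(3) = ((-237 - 1*1691) - 522) - 288 = ((-237 - 1691) - 522) - 288 = (-1928 - 522) - 288 = -2450 - 288 = -2738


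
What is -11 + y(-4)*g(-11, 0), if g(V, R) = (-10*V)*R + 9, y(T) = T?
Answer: -47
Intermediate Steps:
g(V, R) = 9 - 10*R*V (g(V, R) = -10*R*V + 9 = 9 - 10*R*V)
-11 + y(-4)*g(-11, 0) = -11 - 4*(9 - 10*0*(-11)) = -11 - 4*(9 + 0) = -11 - 4*9 = -11 - 36 = -47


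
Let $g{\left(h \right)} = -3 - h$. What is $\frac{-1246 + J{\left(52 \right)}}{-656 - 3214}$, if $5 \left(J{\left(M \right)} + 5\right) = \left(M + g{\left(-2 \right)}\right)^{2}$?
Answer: $\frac{203}{1075} \approx 0.18884$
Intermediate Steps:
$J{\left(M \right)} = -5 + \frac{\left(-1 + M\right)^{2}}{5}$ ($J{\left(M \right)} = -5 + \frac{\left(M - 1\right)^{2}}{5} = -5 + \frac{\left(-1 + M\right)^{2}}{5}$)
$\frac{-1246 + J{\left(52 \right)}}{-656 - 3214} = \frac{-1246 - \left(5 - \frac{\left(-1 + 52\right)^{2}}{5}\right)}{-656 - 3214} = \frac{-1246 - \left(5 - \frac{51^{2}}{5}\right)}{-3870} = \left(-1246 + \left(-5 + \frac{1}{5} \cdot 2601\right)\right) \left(- \frac{1}{3870}\right) = \left(-1246 + \left(-5 + \frac{2601}{5}\right)\right) \left(- \frac{1}{3870}\right) = \left(-1246 + \frac{2576}{5}\right) \left(- \frac{1}{3870}\right) = \left(- \frac{3654}{5}\right) \left(- \frac{1}{3870}\right) = \frac{203}{1075}$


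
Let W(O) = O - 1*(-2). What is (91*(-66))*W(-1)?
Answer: -6006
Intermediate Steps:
W(O) = 2 + O (W(O) = O + 2 = 2 + O)
(91*(-66))*W(-1) = (91*(-66))*(2 - 1) = -6006*1 = -6006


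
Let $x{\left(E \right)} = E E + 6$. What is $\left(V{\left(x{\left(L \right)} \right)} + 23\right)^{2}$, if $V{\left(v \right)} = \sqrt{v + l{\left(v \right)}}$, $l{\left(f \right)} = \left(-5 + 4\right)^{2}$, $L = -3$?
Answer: $729$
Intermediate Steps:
$l{\left(f \right)} = 1$ ($l{\left(f \right)} = \left(-1\right)^{2} = 1$)
$x{\left(E \right)} = 6 + E^{2}$ ($x{\left(E \right)} = E^{2} + 6 = 6 + E^{2}$)
$V{\left(v \right)} = \sqrt{1 + v}$ ($V{\left(v \right)} = \sqrt{v + 1} = \sqrt{1 + v}$)
$\left(V{\left(x{\left(L \right)} \right)} + 23\right)^{2} = \left(\sqrt{1 + \left(6 + \left(-3\right)^{2}\right)} + 23\right)^{2} = \left(\sqrt{1 + \left(6 + 9\right)} + 23\right)^{2} = \left(\sqrt{1 + 15} + 23\right)^{2} = \left(\sqrt{16} + 23\right)^{2} = \left(4 + 23\right)^{2} = 27^{2} = 729$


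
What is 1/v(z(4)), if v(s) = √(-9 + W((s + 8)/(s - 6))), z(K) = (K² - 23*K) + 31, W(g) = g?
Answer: -I*√21522/422 ≈ -0.34764*I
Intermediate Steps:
z(K) = 31 + K² - 23*K
v(s) = √(-9 + (8 + s)/(-6 + s)) (v(s) = √(-9 + (s + 8)/(s - 6)) = √(-9 + (8 + s)/(-6 + s)))
1/v(z(4)) = 1/(√2*√((31 - 4*(31 + 4² - 23*4))/(-6 + (31 + 4² - 23*4)))) = 1/(√2*√((31 - 4*(31 + 16 - 92))/(-6 + (31 + 16 - 92)))) = 1/(√2*√((31 - 4*(-45))/(-6 - 45))) = 1/(√2*√((31 + 180)/(-51))) = 1/(√2*√(-1/51*211)) = 1/(√2*√(-211/51)) = 1/(√2*(I*√10761/51)) = 1/(I*√21522/51) = -I*√21522/422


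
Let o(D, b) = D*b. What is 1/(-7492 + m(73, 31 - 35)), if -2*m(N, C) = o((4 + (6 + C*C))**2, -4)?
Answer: -1/6140 ≈ -0.00016287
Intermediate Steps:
m(N, C) = 2*(10 + C**2)**2 (m(N, C) = -(4 + (6 + C*C))**2*(-4)/2 = -(4 + (6 + C**2))**2*(-4)/2 = -(10 + C**2)**2*(-4)/2 = -(-2)*(10 + C**2)**2 = 2*(10 + C**2)**2)
1/(-7492 + m(73, 31 - 35)) = 1/(-7492 + 2*(10 + (31 - 35)**2)**2) = 1/(-7492 + 2*(10 + (-4)**2)**2) = 1/(-7492 + 2*(10 + 16)**2) = 1/(-7492 + 2*26**2) = 1/(-7492 + 2*676) = 1/(-7492 + 1352) = 1/(-6140) = -1/6140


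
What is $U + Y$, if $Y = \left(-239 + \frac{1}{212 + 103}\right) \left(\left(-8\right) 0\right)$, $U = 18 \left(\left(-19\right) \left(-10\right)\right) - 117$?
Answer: $3303$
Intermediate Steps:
$U = 3303$ ($U = 18 \cdot 190 - 117 = 3420 - 117 = 3303$)
$Y = 0$ ($Y = \left(-239 + \frac{1}{315}\right) 0 = \left(- \frac{75284}{315}\right) 0 = 0$)
$U + Y = 3303 + 0 = 3303$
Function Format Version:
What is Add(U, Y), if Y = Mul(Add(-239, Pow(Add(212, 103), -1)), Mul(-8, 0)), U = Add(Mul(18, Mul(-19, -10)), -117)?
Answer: 3303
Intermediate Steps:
U = 3303 (U = Add(Mul(18, 190), -117) = Add(3420, -117) = 3303)
Y = 0 (Y = Mul(Add(-239, Pow(315, -1)), 0) = Mul(Add(-239, Rational(1, 315)), 0) = Mul(Rational(-75284, 315), 0) = 0)
Add(U, Y) = Add(3303, 0) = 3303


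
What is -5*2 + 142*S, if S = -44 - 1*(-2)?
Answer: -5974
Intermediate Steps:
S = -42 (S = -44 + 2 = -42)
-5*2 + 142*S = -5*2 + 142*(-42) = -10 - 5964 = -5974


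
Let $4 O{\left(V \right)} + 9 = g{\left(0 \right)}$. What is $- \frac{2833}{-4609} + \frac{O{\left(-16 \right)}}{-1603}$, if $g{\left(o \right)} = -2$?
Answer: $\frac{18215895}{29552908} \approx 0.61638$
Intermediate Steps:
$O{\left(V \right)} = - \frac{11}{4}$ ($O{\left(V \right)} = - \frac{9}{4} + \frac{1}{4} \left(-2\right) = - \frac{9}{4} - \frac{1}{2} = - \frac{11}{4}$)
$- \frac{2833}{-4609} + \frac{O{\left(-16 \right)}}{-1603} = - \frac{2833}{-4609} - \frac{11}{4 \left(-1603\right)} = \left(-2833\right) \left(- \frac{1}{4609}\right) - - \frac{11}{6412} = \frac{2833}{4609} + \frac{11}{6412} = \frac{18215895}{29552908}$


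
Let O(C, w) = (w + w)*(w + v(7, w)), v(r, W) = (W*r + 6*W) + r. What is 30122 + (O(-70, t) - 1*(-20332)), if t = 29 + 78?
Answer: 372524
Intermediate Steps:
t = 107
v(r, W) = r + 6*W + W*r (v(r, W) = (6*W + W*r) + r = r + 6*W + W*r)
O(C, w) = 2*w*(7 + 14*w) (O(C, w) = (w + w)*(w + (7 + 6*w + w*7)) = (2*w)*(w + (7 + 6*w + 7*w)) = (2*w)*(w + (7 + 13*w)) = (2*w)*(7 + 14*w) = 2*w*(7 + 14*w))
30122 + (O(-70, t) - 1*(-20332)) = 30122 + (14*107*(1 + 2*107) - 1*(-20332)) = 30122 + (14*107*(1 + 214) + 20332) = 30122 + (14*107*215 + 20332) = 30122 + (322070 + 20332) = 30122 + 342402 = 372524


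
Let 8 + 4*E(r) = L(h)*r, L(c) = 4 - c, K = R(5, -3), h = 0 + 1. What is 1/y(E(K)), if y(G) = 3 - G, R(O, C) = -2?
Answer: 2/13 ≈ 0.15385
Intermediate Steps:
h = 1
K = -2
E(r) = -2 + 3*r/4 (E(r) = -2 + ((4 - 1*1)*r)/4 = -2 + ((4 - 1)*r)/4 = -2 + (3*r)/4 = -2 + 3*r/4)
1/y(E(K)) = 1/(3 - (-2 + (¾)*(-2))) = 1/(3 - (-2 - 3/2)) = 1/(3 - 1*(-7/2)) = 1/(3 + 7/2) = 1/(13/2) = 2/13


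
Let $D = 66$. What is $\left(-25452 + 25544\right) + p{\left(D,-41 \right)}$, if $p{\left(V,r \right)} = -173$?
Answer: $-81$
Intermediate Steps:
$\left(-25452 + 25544\right) + p{\left(D,-41 \right)} = \left(-25452 + 25544\right) - 173 = 92 - 173 = -81$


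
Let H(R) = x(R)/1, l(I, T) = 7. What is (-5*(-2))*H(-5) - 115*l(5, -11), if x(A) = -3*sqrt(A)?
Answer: -805 - 30*I*sqrt(5) ≈ -805.0 - 67.082*I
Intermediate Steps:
H(R) = -3*sqrt(R) (H(R) = -3*sqrt(R)/1 = -3*sqrt(R)*1 = -3*sqrt(R))
(-5*(-2))*H(-5) - 115*l(5, -11) = (-5*(-2))*(-3*I*sqrt(5)) - 115*7 = 10*(-3*I*sqrt(5)) - 805 = -30*I*sqrt(5) - 805 = -805 - 30*I*sqrt(5)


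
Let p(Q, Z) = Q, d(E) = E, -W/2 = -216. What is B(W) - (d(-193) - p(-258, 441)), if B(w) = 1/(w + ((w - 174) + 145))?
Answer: -54274/835 ≈ -64.999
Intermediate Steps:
W = 432 (W = -2*(-216) = 432)
B(w) = 1/(-29 + 2*w) (B(w) = 1/(w + ((-174 + w) + 145)) = 1/(w + (-29 + w)) = 1/(-29 + 2*w))
B(W) - (d(-193) - p(-258, 441)) = 1/(-29 + 2*432) - (-193 - 1*(-258)) = 1/(-29 + 864) - (-193 + 258) = 1/835 - 1*65 = 1/835 - 65 = -54274/835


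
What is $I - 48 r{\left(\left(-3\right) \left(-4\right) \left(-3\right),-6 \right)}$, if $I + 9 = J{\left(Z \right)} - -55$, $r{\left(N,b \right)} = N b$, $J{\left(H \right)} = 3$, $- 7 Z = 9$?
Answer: $-10319$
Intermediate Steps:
$Z = - \frac{9}{7}$ ($Z = \left(- \frac{1}{7}\right) 9 = - \frac{9}{7} \approx -1.2857$)
$I = 49$ ($I = -9 + \left(3 - -55\right) = -9 + \left(3 + 55\right) = -9 + 58 = 49$)
$I - 48 r{\left(\left(-3\right) \left(-4\right) \left(-3\right),-6 \right)} = 49 - 48 \left(-3\right) \left(-4\right) \left(-3\right) \left(-6\right) = 49 - 48 \cdot 12 \left(-3\right) \left(-6\right) = 49 - 48 \left(\left(-36\right) \left(-6\right)\right) = 49 - 10368 = -10319$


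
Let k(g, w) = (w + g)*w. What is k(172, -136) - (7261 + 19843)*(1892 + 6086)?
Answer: -216240608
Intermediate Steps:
k(g, w) = w*(g + w) (k(g, w) = (g + w)*w = w*(g + w))
k(172, -136) - (7261 + 19843)*(1892 + 6086) = -136*(172 - 136) - (7261 + 19843)*(1892 + 6086) = -136*36 - 27104*7978 = -4896 - 1*216235712 = -4896 - 216235712 = -216240608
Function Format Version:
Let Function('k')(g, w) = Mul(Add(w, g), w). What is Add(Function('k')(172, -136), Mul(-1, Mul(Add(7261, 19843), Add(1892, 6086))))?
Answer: -216240608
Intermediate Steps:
Function('k')(g, w) = Mul(w, Add(g, w)) (Function('k')(g, w) = Mul(Add(g, w), w) = Mul(w, Add(g, w)))
Add(Function('k')(172, -136), Mul(-1, Mul(Add(7261, 19843), Add(1892, 6086)))) = Add(Mul(-136, Add(172, -136)), Mul(-1, Mul(Add(7261, 19843), Add(1892, 6086)))) = Add(Mul(-136, 36), Mul(-1, Mul(27104, 7978))) = Add(-4896, Mul(-1, 216235712)) = Add(-4896, -216235712) = -216240608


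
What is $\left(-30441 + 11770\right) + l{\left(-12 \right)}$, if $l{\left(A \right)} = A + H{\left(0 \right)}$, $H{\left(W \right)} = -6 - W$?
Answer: $-18689$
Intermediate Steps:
$l{\left(A \right)} = -6 + A$ ($l{\left(A \right)} = A - 6 = -6 + A$)
$\left(-30441 + 11770\right) + l{\left(-12 \right)} = \left(-30441 + 11770\right) - 18 = -18671 - 18 = -18689$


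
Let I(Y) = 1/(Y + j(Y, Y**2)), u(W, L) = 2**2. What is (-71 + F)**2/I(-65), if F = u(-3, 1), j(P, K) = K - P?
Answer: 18966025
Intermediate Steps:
u(W, L) = 4
F = 4
I(Y) = Y**(-2) (I(Y) = 1/(Y + (Y**2 - Y)) = 1/(Y**2) = Y**(-2))
(-71 + F)**2/I(-65) = (-71 + 4)**2/((-65)**(-2)) = (-67)**2/(1/4225) = 4489*4225 = 18966025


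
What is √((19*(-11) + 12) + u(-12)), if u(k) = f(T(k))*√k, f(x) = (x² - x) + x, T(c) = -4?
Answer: √(-197 + 32*I*√3) ≈ 1.9556 + 14.171*I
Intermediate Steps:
f(x) = x²
u(k) = 16*√k (u(k) = (-4)²*√k = 16*√k)
√((19*(-11) + 12) + u(-12)) = √((19*(-11) + 12) + 16*√(-12)) = √((-209 + 12) + 16*(2*I*√3)) = √(-197 + 32*I*√3)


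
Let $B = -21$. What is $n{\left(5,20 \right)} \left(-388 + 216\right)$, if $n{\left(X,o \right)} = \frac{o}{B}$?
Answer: $\frac{3440}{21} \approx 163.81$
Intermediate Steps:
$n{\left(X,o \right)} = - \frac{o}{21}$ ($n{\left(X,o \right)} = \frac{o}{-21} = o \left(- \frac{1}{21}\right) = - \frac{o}{21}$)
$n{\left(5,20 \right)} \left(-388 + 216\right) = \left(- \frac{1}{21}\right) 20 \left(-388 + 216\right) = \left(- \frac{20}{21}\right) \left(-172\right) = \frac{3440}{21}$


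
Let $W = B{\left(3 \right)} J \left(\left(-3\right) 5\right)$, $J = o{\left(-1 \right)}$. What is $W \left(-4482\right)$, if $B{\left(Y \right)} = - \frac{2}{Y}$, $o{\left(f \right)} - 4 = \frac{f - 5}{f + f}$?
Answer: $-313740$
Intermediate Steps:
$o{\left(f \right)} = 4 + \frac{-5 + f}{2 f}$ ($o{\left(f \right)} = 4 + \frac{f - 5}{f + f} = 4 + \frac{-5 + f}{2 f}$)
$J = 7$ ($J = \frac{-5 + 9 \left(-1\right)}{2 \left(-1\right)} = \frac{1}{2} \left(-1\right) \left(-5 - 9\right) = \frac{1}{2} \left(-1\right) \left(-14\right) = 7$)
$W = 70$ ($W = - \frac{2}{3} \cdot 7 \left(\left(-3\right) 5\right) = \left(-2\right) \frac{1}{3} \cdot 7 \left(-15\right) = \left(- \frac{2}{3}\right) 7 \left(-15\right) = \left(- \frac{14}{3}\right) \left(-15\right) = 70$)
$W \left(-4482\right) = 70 \left(-4482\right) = -313740$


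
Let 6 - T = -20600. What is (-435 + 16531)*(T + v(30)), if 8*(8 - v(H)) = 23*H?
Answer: 330414664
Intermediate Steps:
v(H) = 8 - 23*H/8
T = 20606 (T = 6 - 1*(-20600) = 6 + 20600 = 20606)
(-435 + 16531)*(T + v(30)) = (-435 + 16531)*(20606 + (8 - 23/8*30)) = 16096*(20606 + (8 - 345/4)) = 16096*(20606 - 313/4) = 16096*(82111/4) = 330414664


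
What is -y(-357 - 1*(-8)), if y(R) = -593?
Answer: 593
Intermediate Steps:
-y(-357 - 1*(-8)) = -1*(-593) = 593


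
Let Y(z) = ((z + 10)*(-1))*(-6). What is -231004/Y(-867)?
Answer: 115502/2571 ≈ 44.925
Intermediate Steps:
Y(z) = 60 + 6*z (Y(z) = ((10 + z)*(-1))*(-6) = (-10 - z)*(-6) = 60 + 6*z)
-231004/Y(-867) = -231004/(60 + 6*(-867)) = -231004/(60 - 5202) = -231004/(-5142) = -231004*(-1/5142) = 115502/2571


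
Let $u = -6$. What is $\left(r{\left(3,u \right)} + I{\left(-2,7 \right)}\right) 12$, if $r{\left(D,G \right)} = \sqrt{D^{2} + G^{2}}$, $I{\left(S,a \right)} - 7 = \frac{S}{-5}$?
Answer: $\frac{444}{5} + 36 \sqrt{5} \approx 169.3$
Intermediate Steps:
$I{\left(S,a \right)} = 7 - \frac{S}{5}$ ($I{\left(S,a \right)} = 7 + \frac{S}{-5} = 7 + S \left(- \frac{1}{5}\right) = 7 - \frac{S}{5}$)
$\left(r{\left(3,u \right)} + I{\left(-2,7 \right)}\right) 12 = \left(\sqrt{3^{2} + \left(-6\right)^{2}} + \left(7 - - \frac{2}{5}\right)\right) 12 = \left(\sqrt{9 + 36} + \left(7 + \frac{2}{5}\right)\right) 12 = \left(\sqrt{45} + \frac{37}{5}\right) 12 = \left(3 \sqrt{5} + \frac{37}{5}\right) 12 = \left(\frac{37}{5} + 3 \sqrt{5}\right) 12 = \frac{444}{5} + 36 \sqrt{5}$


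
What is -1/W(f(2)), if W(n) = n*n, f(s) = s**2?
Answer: -1/16 ≈ -0.062500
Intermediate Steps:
W(n) = n**2
-1/W(f(2)) = -1/((2**2)**2) = -1/(4**2) = -1/16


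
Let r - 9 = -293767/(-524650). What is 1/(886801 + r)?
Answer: 524650/465265160267 ≈ 1.1276e-6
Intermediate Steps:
r = 5015617/524650 (r = 9 - 293767/(-524650) = 9 - 293767*(-1/524650) = 9 + 293767/524650 = 5015617/524650 ≈ 9.5599)
1/(886801 + r) = 1/(886801 + 5015617/524650) = 1/(465265160267/524650) = 524650/465265160267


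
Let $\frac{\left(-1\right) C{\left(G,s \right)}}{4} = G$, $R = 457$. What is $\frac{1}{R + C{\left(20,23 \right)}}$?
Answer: $\frac{1}{377} \approx 0.0026525$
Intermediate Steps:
$C{\left(G,s \right)} = - 4 G$
$\frac{1}{R + C{\left(20,23 \right)}} = \frac{1}{457 - 80} = \frac{1}{377}$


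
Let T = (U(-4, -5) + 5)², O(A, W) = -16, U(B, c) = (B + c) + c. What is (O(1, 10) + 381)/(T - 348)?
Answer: -365/267 ≈ -1.3670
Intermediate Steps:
U(B, c) = B + 2*c
T = 81 (T = ((-4 + 2*(-5)) + 5)² = ((-4 - 10) + 5)² = (-14 + 5)² = (-9)² = 81)
(O(1, 10) + 381)/(T - 348) = (-16 + 381)/(81 - 348) = 365/(-267) = 365*(-1/267) = -365/267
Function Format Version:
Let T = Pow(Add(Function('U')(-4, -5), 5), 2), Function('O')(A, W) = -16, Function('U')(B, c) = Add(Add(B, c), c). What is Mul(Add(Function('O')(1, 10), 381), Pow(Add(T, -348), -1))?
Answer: Rational(-365, 267) ≈ -1.3670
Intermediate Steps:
Function('U')(B, c) = Add(B, Mul(2, c))
T = 81 (T = Pow(Add(Add(-4, Mul(2, -5)), 5), 2) = Pow(Add(Add(-4, -10), 5), 2) = Pow(Add(-14, 5), 2) = Pow(-9, 2) = 81)
Mul(Add(Function('O')(1, 10), 381), Pow(Add(T, -348), -1)) = Mul(Add(-16, 381), Pow(Add(81, -348), -1)) = Mul(365, Pow(-267, -1)) = Mul(365, Rational(-1, 267)) = Rational(-365, 267)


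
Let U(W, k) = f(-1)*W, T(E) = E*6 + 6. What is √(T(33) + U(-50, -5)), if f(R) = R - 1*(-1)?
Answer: 2*√51 ≈ 14.283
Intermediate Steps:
f(R) = 1 + R (f(R) = R + 1 = 1 + R)
T(E) = 6 + 6*E (T(E) = 6*E + 6 = 6 + 6*E)
U(W, k) = 0 (U(W, k) = (1 - 1)*W = 0*W = 0)
√(T(33) + U(-50, -5)) = √((6 + 6*33) + 0) = √((6 + 198) + 0) = √(204 + 0) = √204 = 2*√51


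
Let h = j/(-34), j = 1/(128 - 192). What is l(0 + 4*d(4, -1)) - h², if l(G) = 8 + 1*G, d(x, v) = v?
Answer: 18939903/4734976 ≈ 4.0000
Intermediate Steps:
l(G) = 8 + G
j = -1/64 (j = 1/(-64) = -1/64 ≈ -0.015625)
h = 1/2176 (h = -1/64/(-34) = -1/64*(-1/34) = 1/2176 ≈ 0.00045956)
l(0 + 4*d(4, -1)) - h² = (8 + (0 + 4*(-1))) - (1/2176)² = (8 + (0 - 4)) - 1*1/4734976 = (8 - 4) - 1/4734976 = 4 - 1/4734976 = 18939903/4734976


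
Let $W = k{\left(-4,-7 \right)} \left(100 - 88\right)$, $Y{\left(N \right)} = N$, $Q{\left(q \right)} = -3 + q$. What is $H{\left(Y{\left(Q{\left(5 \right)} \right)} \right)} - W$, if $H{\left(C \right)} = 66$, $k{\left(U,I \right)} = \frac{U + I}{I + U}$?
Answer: $54$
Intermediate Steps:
$k{\left(U,I \right)} = 1$ ($k{\left(U,I \right)} = \frac{I + U}{I + U} = 1$)
$W = 12$ ($W = 1 \left(100 - 88\right) = 1 \cdot 12 = 12$)
$H{\left(Y{\left(Q{\left(5 \right)} \right)} \right)} - W = 66 - 12 = 54$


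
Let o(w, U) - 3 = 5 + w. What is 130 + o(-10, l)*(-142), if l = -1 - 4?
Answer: 414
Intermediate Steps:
l = -5
o(w, U) = 8 + w (o(w, U) = 3 + (5 + w) = 8 + w)
130 + o(-10, l)*(-142) = 130 + (8 - 10)*(-142) = 130 - 2*(-142) = 130 + 284 = 414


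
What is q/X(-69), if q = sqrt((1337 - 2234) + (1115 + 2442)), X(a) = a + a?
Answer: -sqrt(665)/69 ≈ -0.37373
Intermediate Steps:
X(a) = 2*a
q = 2*sqrt(665) (q = sqrt(-897 + 3557) = sqrt(2660) = 2*sqrt(665) ≈ 51.575)
q/X(-69) = (2*sqrt(665))/((2*(-69))) = (2*sqrt(665))/(-138) = (2*sqrt(665))*(-1/138) = -sqrt(665)/69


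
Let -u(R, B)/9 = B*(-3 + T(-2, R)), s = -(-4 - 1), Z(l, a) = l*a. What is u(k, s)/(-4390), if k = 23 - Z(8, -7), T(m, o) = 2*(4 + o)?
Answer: 1467/878 ≈ 1.6708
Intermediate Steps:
T(m, o) = 8 + 2*o
Z(l, a) = a*l
k = 79 (k = 23 - (-7)*8 = 23 - 1*(-56) = 23 + 56 = 79)
s = 5 (s = -1*(-5) = 5)
u(R, B) = -9*B*(5 + 2*R) (u(R, B) = -9*B*(-3 + (8 + 2*R)) = -9*B*(5 + 2*R))
u(k, s)/(-4390) = -9*5*(5 + 2*79)/(-4390) = -9*5*(5 + 158)*(-1/4390) = -9*5*163*(-1/4390) = -7335*(-1/4390) = 1467/878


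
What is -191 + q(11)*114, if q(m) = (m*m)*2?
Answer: 27397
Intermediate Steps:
q(m) = 2*m² (q(m) = m²*2 = 2*m²)
-191 + q(11)*114 = -191 + (2*11²)*114 = -191 + (2*121)*114 = -191 + 242*114 = -191 + 27588 = 27397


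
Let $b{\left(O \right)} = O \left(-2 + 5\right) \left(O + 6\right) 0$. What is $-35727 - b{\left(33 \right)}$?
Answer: $-35727$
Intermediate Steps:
$b{\left(O \right)} = 0$ ($b{\left(O \right)} = O 3 \left(6 + O\right) 0 = O \left(18 + 3 O\right) 0 = 0$)
$-35727 - b{\left(33 \right)} = -35727 - 0 = -35727 + 0 = -35727$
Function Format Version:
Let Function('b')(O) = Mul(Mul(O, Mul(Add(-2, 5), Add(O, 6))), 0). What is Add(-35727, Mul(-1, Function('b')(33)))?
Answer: -35727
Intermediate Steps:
Function('b')(O) = 0 (Function('b')(O) = Mul(Mul(O, Mul(3, Add(6, O))), 0) = Mul(Mul(O, Add(18, Mul(3, O))), 0) = 0)
Add(-35727, Mul(-1, Function('b')(33))) = Add(-35727, Mul(-1, 0)) = Add(-35727, 0) = -35727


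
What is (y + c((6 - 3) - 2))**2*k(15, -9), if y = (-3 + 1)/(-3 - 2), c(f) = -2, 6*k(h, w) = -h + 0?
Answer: -32/5 ≈ -6.4000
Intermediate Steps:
k(h, w) = -h/6 (k(h, w) = (-h + 0)/6 = (-h)/6 = -h/6)
y = 2/5 (y = -2/(-5) = -2*(-1/5) = 2/5 ≈ 0.40000)
(y + c((6 - 3) - 2))**2*k(15, -9) = (2/5 - 2)**2*(-1/6*15) = (-8/5)**2*(-5/2) = (64/25)*(-5/2) = -32/5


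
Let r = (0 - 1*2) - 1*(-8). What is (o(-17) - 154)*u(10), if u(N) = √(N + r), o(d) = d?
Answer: -684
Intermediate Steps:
r = 6 (r = (0 - 2) + 8 = -2 + 8 = 6)
u(N) = √(6 + N) (u(N) = √(N + 6) = √(6 + N))
(o(-17) - 154)*u(10) = (-17 - 154)*√(6 + 10) = -171*√16 = -171*4 = -684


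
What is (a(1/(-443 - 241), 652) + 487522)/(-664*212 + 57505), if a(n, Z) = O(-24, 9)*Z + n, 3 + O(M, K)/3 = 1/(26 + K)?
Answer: -11532134629/1993316220 ≈ -5.7854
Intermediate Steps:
O(M, K) = -9 + 3/(26 + K)
a(n, Z) = n - 312*Z/35 (a(n, Z) = (3*(-77 - 3*9)/(26 + 9))*Z + n = (3*(-77 - 27)/35)*Z + n = (3*(1/35)*(-104))*Z + n = -312*Z/35 + n = n - 312*Z/35)
(a(1/(-443 - 241), 652) + 487522)/(-664*212 + 57505) = ((1/(-443 - 241) - 312/35*652) + 487522)/(-664*212 + 57505) = ((1/(-684) - 203424/35) + 487522)/(-140768 + 57505) = ((-1/684 - 203424/35) + 487522)/(-83263) = (-139142051/23940 + 487522)*(-1/83263) = (11532134629/23940)*(-1/83263) = -11532134629/1993316220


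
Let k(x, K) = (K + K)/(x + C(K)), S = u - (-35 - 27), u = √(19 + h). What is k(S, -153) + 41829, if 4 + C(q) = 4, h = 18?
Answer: 17691559/423 + 34*√37/423 ≈ 41825.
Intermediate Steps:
C(q) = 0 (C(q) = -4 + 4 = 0)
u = √37 (u = √(19 + 18) = √37 ≈ 6.0828)
S = 62 + √37 (S = √37 - (-35 - 27) = √37 - 1*(-62) = √37 + 62 = 62 + √37 ≈ 68.083)
k(x, K) = 2*K/x (k(x, K) = (K + K)/(x + 0) = (2*K)/x = 2*K/x)
k(S, -153) + 41829 = 2*(-153)/(62 + √37) + 41829 = -306/(62 + √37) + 41829 = 41829 - 306/(62 + √37)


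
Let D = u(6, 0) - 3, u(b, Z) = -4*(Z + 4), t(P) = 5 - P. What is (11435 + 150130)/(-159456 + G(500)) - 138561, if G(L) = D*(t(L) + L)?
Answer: -22107707676/159551 ≈ -1.3856e+5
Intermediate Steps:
u(b, Z) = -16 - 4*Z (u(b, Z) = -4*(4 + Z) = -16 - 4*Z)
D = -19 (D = (-16 - 4*0) - 3 = (-16 + 0) - 3 = -16 - 3 = -19)
G(L) = -95 (G(L) = -19*((5 - L) + L) = -19*5 = -95)
(11435 + 150130)/(-159456 + G(500)) - 138561 = (11435 + 150130)/(-159456 - 95) - 138561 = 161565/(-159551) - 138561 = 161565*(-1/159551) - 138561 = -161565/159551 - 138561 = -22107707676/159551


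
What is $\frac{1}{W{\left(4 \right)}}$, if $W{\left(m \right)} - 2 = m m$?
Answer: $\frac{1}{18} \approx 0.055556$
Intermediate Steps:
$W{\left(m \right)} = 2 + m^{2}$ ($W{\left(m \right)} = 2 + m m = 2 + m^{2}$)
$\frac{1}{W{\left(4 \right)}} = \frac{1}{2 + 4^{2}} = \frac{1}{2 + 16} = \frac{1}{18}$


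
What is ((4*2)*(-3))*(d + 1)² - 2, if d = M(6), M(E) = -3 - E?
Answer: -1538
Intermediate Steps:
d = -9 (d = -3 - 1*6 = -3 - 6 = -9)
((4*2)*(-3))*(d + 1)² - 2 = ((4*2)*(-3))*(-9 + 1)² - 2 = (8*(-3))*(-8)² - 2 = -24*64 - 2 = -1536 - 2 = -1538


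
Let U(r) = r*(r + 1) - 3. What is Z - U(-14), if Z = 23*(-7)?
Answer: -340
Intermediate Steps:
U(r) = -3 + r*(1 + r) (U(r) = r*(1 + r) - 3 = -3 + r*(1 + r))
Z = -161
Z - U(-14) = -161 - (-3 - 14 + (-14)²) = -161 - (-3 - 14 + 196) = -161 - 1*179 = -161 - 179 = -340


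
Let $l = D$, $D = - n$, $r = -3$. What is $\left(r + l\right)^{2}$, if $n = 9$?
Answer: $144$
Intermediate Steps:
$D = -9$ ($D = \left(-1\right) 9 = -9$)
$l = -9$
$\left(r + l\right)^{2} = \left(-3 - 9\right)^{2} = \left(-12\right)^{2} = 144$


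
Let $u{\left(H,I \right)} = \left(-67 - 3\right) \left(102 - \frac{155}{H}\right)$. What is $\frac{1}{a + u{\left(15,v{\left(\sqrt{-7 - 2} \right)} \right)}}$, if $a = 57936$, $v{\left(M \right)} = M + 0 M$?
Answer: $\frac{3}{154558} \approx 1.941 \cdot 10^{-5}$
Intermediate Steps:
$v{\left(M \right)} = M$ ($v{\left(M \right)} = M + 0 = M$)
$u{\left(H,I \right)} = -7140 + \frac{10850}{H}$ ($u{\left(H,I \right)} = - 70 \left(102 - \frac{155}{H}\right) = -7140 + \frac{10850}{H}$)
$\frac{1}{a + u{\left(15,v{\left(\sqrt{-7 - 2} \right)} \right)}} = \frac{1}{57936 - \left(7140 - \frac{10850}{15}\right)} = \frac{1}{57936 + \left(-7140 + 10850 \cdot \frac{1}{15}\right)} = \frac{1}{57936 + \left(-7140 + \frac{2170}{3}\right)} = \frac{1}{57936 - \frac{19250}{3}} = \frac{1}{\frac{154558}{3}} = \frac{3}{154558}$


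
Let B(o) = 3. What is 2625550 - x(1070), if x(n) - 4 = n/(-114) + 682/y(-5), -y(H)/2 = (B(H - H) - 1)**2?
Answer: 598646065/228 ≈ 2.6256e+6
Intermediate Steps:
y(H) = -8 (y(H) = -2*(3 - 1)**2 = -2*2**2 = -2*4 = -8)
x(n) = -325/4 - n/114 (x(n) = 4 + (n/(-114) + 682/(-8)) = 4 + (n*(-1/114) + 682*(-1/8)) = 4 + (-n/114 - 341/4) = 4 + (-341/4 - n/114) = -325/4 - n/114)
2625550 - x(1070) = 2625550 - (-325/4 - 1/114*1070) = 2625550 - (-325/4 - 535/57) = 2625550 - 1*(-20665/228) = 2625550 + 20665/228 = 598646065/228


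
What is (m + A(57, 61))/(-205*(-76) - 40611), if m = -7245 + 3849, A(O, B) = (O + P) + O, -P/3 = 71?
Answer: 3495/25031 ≈ 0.13963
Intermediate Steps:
P = -213 (P = -3*71 = -213)
A(O, B) = -213 + 2*O (A(O, B) = (O - 213) + O = (-213 + O) + O = -213 + 2*O)
m = -3396
(m + A(57, 61))/(-205*(-76) - 40611) = (-3396 + (-213 + 2*57))/(-205*(-76) - 40611) = (-3396 + (-213 + 114))/(15580 - 40611) = (-3396 - 99)/(-25031) = -3495*(-1/25031) = 3495/25031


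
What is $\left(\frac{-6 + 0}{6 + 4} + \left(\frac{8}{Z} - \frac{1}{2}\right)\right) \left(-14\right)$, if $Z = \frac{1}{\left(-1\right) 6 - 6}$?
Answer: $\frac{6797}{5} \approx 1359.4$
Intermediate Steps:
$Z = - \frac{1}{12}$ ($Z = \frac{1}{-6 - 6} = \frac{1}{-12} = - \frac{1}{12} \approx -0.083333$)
$\left(\frac{-6 + 0}{6 + 4} + \left(\frac{8}{Z} - \frac{1}{2}\right)\right) \left(-14\right) = \left(\frac{-6 + 0}{6 + 4} + \left(\frac{8}{- \frac{1}{12}} - \frac{1}{2}\right)\right) \left(-14\right) = \left(- \frac{6}{10} + \left(8 \left(-12\right) - \frac{1}{2}\right)\right) \left(-14\right) = \left(\left(-6\right) \frac{1}{10} - \frac{193}{2}\right) \left(-14\right) = \left(- \frac{3}{5} - \frac{193}{2}\right) \left(-14\right) = \left(- \frac{971}{10}\right) \left(-14\right) = \frac{6797}{5}$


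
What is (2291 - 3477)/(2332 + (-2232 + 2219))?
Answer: -1186/2319 ≈ -0.51143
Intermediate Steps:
(2291 - 3477)/(2332 + (-2232 + 2219)) = -1186/(2332 - 13) = -1186/2319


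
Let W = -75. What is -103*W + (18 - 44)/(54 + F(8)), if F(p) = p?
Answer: 239462/31 ≈ 7724.6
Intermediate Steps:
-103*W + (18 - 44)/(54 + F(8)) = -103*(-75) + (18 - 44)/(54 + 8) = 7725 - 26/62 = 7725 - 26*1/62 = 7725 - 13/31 = 239462/31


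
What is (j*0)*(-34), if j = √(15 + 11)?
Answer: 0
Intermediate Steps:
j = √26 ≈ 5.0990
(j*0)*(-34) = (√26*0)*(-34) = 0*(-34) = 0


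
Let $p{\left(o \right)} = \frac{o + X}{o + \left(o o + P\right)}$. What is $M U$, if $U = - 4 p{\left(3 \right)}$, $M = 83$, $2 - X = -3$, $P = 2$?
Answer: $- \frac{1328}{7} \approx -189.71$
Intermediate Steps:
$X = 5$ ($X = 2 - -3 = 2 + 3 = 5$)
$p{\left(o \right)} = \frac{5 + o}{2 + o + o^{2}}$ ($p{\left(o \right)} = \frac{o + 5}{o + \left(o o + 2\right)} = \frac{5 + o}{o + \left(o^{2} + 2\right)} = \frac{5 + o}{o + \left(2 + o^{2}\right)} = \frac{5 + o}{2 + o + o^{2}}$)
$U = - \frac{16}{7}$ ($U = - 4 \frac{5 + 3}{2 + 3 + 3^{2}} = - 4 \frac{1}{2 + 3 + 9} \cdot 8 = - 4 \cdot \frac{1}{14} \cdot 8 = \left(-4\right) \frac{4}{7} = - \frac{16}{7} \approx -2.2857$)
$M U = 83 \left(- \frac{16}{7}\right) = - \frac{1328}{7}$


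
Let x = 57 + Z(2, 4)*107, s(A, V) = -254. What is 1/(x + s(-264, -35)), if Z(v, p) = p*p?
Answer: 1/1515 ≈ 0.00066007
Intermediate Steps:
Z(v, p) = p**2
x = 1769 (x = 57 + 4**2*107 = 57 + 16*107 = 57 + 1712 = 1769)
1/(x + s(-264, -35)) = 1/(1769 - 254) = 1/1515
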